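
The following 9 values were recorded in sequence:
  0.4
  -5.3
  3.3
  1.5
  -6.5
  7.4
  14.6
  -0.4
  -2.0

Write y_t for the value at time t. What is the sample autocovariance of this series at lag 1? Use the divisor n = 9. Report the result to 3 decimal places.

0.813

Mean ȳ = (0.4 − 5.3 + 3.3 + 1.5 − 6.5 + 7.4 + 14.6 − 0.4 − 2.0)/9 = 1.4444
Σ_{t=1}^{8}(y_t−ȳ)(y_{t+1}−ȳ) = 7.3147
γ_1 = 7.3147 / 9 = 0.813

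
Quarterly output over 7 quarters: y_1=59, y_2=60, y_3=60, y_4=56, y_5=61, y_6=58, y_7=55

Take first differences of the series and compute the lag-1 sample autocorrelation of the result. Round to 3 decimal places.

-0.484

First differences Δy: 1, 0, -4, 5, -3, -3
Mean of differences = -0.6667
Numerator Σ(Δy_t−Δȳ)(Δy_{t+1}−Δȳ) = -27.7778
Denominator Σ(Δy_t−Δȳ)² = 57.3333
r_1(Δy) = -27.7778 / 57.3333 = -0.484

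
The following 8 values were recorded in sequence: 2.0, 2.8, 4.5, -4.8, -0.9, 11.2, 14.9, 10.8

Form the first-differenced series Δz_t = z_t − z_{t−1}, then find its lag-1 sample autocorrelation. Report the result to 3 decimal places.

First differences Δz: 0.8, 1.7, -9.3, 3.9, 12.1, 3.7, -4.1
Mean of differences = 1.2571
Numerator Σ(Δz_t−Δz̄)(Δz_{t+1}−Δz̄) = 9.2782
Denominator Σ(Δz_t−Δz̄)² = 271.0771
r_1(Δz) = 9.2782 / 271.0771 = 0.034

0.034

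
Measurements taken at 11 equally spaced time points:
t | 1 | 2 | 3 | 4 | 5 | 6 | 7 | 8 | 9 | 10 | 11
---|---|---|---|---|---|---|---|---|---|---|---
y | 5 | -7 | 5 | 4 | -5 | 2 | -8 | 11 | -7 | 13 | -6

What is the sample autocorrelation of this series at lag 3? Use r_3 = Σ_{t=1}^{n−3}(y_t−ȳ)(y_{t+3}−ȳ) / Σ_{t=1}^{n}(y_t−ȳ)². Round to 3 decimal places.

Mean ȳ = (5 − 7 + 5 + 4 − 5 + 2 − 8 + 11 − 7 + 13 − 6)/11 = 0.6364
Numerator Σ_{t=1}^{8}(y_t−ȳ)(y_{t+3}−ȳ) = -209.7603
Denominator Σ(y_t−ȳ)² = 578.5455
r_3 = -209.7603 / 578.5455 = -0.363

-0.363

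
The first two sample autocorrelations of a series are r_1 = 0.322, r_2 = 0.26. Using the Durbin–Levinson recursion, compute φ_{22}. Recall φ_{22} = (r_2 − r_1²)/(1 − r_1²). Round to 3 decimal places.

φ_{22} = (r_2 − r_1²) / (1 − r_1²)
r_1² = (0.322)² = 0.103684
Numerator = 0.26 − 0.1037 = 0.1563; denominator = 1 − 0.1037 = 0.8963
φ_{22} = 0.1563 / 0.8963 = 0.174

0.174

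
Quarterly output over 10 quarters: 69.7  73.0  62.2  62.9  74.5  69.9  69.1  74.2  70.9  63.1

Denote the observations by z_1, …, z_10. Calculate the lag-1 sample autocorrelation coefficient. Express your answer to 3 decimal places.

-0.061

Mean z̄ = (69.7 + 73.0 + 62.2 + 62.9 + 74.5 + 69.9 + 69.1 + 74.2 + 70.9 + 63.1)/10 = 68.9500
Numerator Σ_{t=1}^{9}(z_t−z̄)(z_{t+1}−z̄) = -12.0075
Denominator Σ(z_t−z̄)² = 196.4450
r_1 = -12.0075 / 196.4450 = -0.061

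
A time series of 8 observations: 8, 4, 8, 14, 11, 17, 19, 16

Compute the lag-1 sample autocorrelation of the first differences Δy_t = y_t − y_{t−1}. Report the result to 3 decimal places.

First differences Δy: -4, 4, 6, -3, 6, 2, -3
Mean of differences = 1.1429
Numerator Σ(Δy_t−Δȳ)(Δy_{t+1}−Δȳ) = -40.4490
Denominator Σ(Δy_t−Δȳ)² = 116.8571
r_1(Δy) = -40.4490 / 116.8571 = -0.346

-0.346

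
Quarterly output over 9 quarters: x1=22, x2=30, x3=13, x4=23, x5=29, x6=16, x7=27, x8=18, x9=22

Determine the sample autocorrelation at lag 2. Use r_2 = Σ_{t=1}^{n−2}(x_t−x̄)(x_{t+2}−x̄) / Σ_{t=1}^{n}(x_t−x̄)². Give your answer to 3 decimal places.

-0.006

Mean x̄ = (22 + 30 + 13 + 23 + 29 + 16 + 27 + 18 + 22)/9 = 22.2222
Σ(x_t−x̄)(x_{t+2}−x̄) = (2.0494) + (6.0494) + (-62.5062) + (-4.8395) + (32.3827) + (26.2716) + (-1.0617) = -1.6543
Denominator Σ(x_t−x̄)² = 271.5556
r_2 = -1.6543 / 271.5556 = -0.006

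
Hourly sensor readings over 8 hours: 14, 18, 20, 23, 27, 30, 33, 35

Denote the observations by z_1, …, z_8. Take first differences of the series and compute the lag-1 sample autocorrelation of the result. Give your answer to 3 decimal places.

-0.250

First differences Δz: 4, 2, 3, 4, 3, 3, 2
Mean of differences = 3.0000
Numerator Σ(Δz_t−Δz̄)(Δz_{t+1}−Δz̄) = -1.0000
Denominator Σ(Δz_t−Δz̄)² = 4.0000
r_1(Δz) = -1.0000 / 4.0000 = -0.250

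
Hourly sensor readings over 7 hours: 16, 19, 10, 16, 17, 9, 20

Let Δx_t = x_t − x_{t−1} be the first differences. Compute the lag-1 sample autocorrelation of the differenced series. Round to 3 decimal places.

First differences Δx: 3, -9, 6, 1, -8, 11
Mean of differences = 0.6667
Numerator Σ(Δx_t−Δx̄)(Δx_{t+1}−Δx̄) = -164.7778
Denominator Σ(Δx_t−Δx̄)² = 309.3333
r_1(Δx) = -164.7778 / 309.3333 = -0.533

-0.533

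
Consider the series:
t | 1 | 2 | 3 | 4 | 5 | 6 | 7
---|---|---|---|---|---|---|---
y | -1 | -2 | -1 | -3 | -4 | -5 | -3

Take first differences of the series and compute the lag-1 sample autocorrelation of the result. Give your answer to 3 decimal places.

-0.275

First differences Δy: -1, 1, -2, -1, -1, 2
Mean of differences = -0.3333
Numerator Σ(Δy_t−Δȳ)(Δy_{t+1}−Δȳ) = -3.1111
Denominator Σ(Δy_t−Δȳ)² = 11.3333
r_1(Δy) = -3.1111 / 11.3333 = -0.275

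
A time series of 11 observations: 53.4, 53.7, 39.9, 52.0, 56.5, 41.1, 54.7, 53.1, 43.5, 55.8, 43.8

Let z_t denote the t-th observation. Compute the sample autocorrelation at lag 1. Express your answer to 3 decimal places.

-0.530

Mean z̄ = (53.4 + 53.7 + 39.9 + 52.0 + 56.5 + 41.1 + 54.7 + 53.1 + 43.5 + 55.8 + 43.8)/11 = 49.7727
Numerator Σ_{t=1}^{10}(z_t−z̄)(z_{t+1}−z̄) = -210.8935
Denominator Σ(z_t−z̄)² = 398.1818
r_1 = -210.8935 / 398.1818 = -0.530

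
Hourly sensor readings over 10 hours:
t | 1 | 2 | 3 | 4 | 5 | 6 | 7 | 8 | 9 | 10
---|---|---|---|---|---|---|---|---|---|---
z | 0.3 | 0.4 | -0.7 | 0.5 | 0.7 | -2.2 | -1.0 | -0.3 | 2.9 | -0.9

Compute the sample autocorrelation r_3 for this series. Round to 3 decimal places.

-0.258

Mean z̄ = (0.3 + 0.4 − 0.7 + 0.5 + 0.7 − 2.2 − 1.0 − 0.3 + 2.9 − 0.9)/10 = -0.0300
Σ(z_t−z̄)(z_{t+3}−z̄) = (0.1749) + (0.3139) + (1.4539) + (-0.5141) + (-0.1971) + (-6.3581) + (0.8439) = -4.2827
Denominator Σ(z_t−z̄)² = 16.6210
r_3 = -4.2827 / 16.6210 = -0.258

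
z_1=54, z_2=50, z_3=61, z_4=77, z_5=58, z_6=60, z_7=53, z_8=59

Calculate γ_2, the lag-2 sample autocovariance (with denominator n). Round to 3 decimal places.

-18.750

Mean z̄ = (54 + 50 + 61 + 77 + 58 + 60 + 53 + 59)/8 = 59.0000
Deviations: -5.0000, -9.0000, 2.0000, 18.0000, -1.0000, 1.0000, -6.0000, 0.0000
Σ_{t=1}^{6}(z_t−z̄)(z_{t+2}−z̄) = -150.0000
γ_2 = -150.0000 / 8 = -18.750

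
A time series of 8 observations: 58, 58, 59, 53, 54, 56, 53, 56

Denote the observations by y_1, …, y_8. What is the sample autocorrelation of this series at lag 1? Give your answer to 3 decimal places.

0.170

Mean ȳ = (58 + 58 + 59 + 53 + 54 + 56 + 53 + 56)/8 = 55.8750
Deviations from mean: 2.1250, 2.1250, 3.1250, -2.8750, -1.8750, 0.1250, -2.8750, 0.1250
Numerator Σ_{t=1}^{7}(y_t−ȳ)(y_{t+1}−ȳ) = 6.6094
Denominator Σ(y_t−ȳ)² = 38.8750
r_1 = 6.6094 / 38.8750 = 0.170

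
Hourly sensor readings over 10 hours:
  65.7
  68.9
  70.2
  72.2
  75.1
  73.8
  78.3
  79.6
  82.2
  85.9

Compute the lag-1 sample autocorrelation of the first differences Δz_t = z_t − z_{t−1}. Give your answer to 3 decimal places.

First differences Δz: 3.2, 1.3, 2.0, 2.9, -1.3, 4.5, 1.3, 2.6, 3.7
Mean of differences = 2.2444
Numerator Σ(Δz_t−Δz̄)(Δz_{t+1}−Δz̄) = -13.0986
Denominator Σ(Δz_t−Δz̄)² = 23.0822
r_1(Δz) = -13.0986 / 23.0822 = -0.567

-0.567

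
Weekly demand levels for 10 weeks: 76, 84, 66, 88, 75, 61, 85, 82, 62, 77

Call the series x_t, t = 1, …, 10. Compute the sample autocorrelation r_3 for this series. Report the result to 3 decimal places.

0.549

Mean x̄ = (76 + 84 + 66 + 88 + 75 + 61 + 85 + 82 + 62 + 77)/10 = 75.6000
Σ(x_t−x̄)(x_{t+3}−x̄) = (4.9600) + (-5.0400) + (140.1600) + (116.5600) + (-3.8400) + (198.5600) + (13.1600) = 464.5200
Denominator Σ(x_t−x̄)² = 846.4000
r_3 = 464.5200 / 846.4000 = 0.549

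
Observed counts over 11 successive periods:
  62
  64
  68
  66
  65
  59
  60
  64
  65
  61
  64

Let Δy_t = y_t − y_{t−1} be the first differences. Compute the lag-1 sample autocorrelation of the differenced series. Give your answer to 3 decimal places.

-0.053

First differences Δy: 2, 4, -2, -1, -6, 1, 4, 1, -4, 3
Mean of differences = 0.2000
Numerator Σ(Δy_t−Δȳ)(Δy_{t+1}−Δȳ) = -5.4400
Denominator Σ(Δy_t−Δȳ)² = 103.6000
r_1(Δy) = -5.4400 / 103.6000 = -0.053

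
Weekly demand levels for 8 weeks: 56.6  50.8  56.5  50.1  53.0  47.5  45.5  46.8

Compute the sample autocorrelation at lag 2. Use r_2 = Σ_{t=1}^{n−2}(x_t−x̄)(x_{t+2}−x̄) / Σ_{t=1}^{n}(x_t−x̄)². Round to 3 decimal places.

0.390

Mean x̄ = (56.6 + 50.8 + 56.5 + 50.1 + 53.0 + 47.5 + 45.5 + 46.8)/8 = 50.8500
Deviations from mean: 5.7500, -0.0500, 5.6500, -0.7500, 2.1500, -3.3500, -5.3500, -4.0500
Σ(x_t−x̄)(x_{t+2}−x̄) = (32.4875) + (0.0375) + (12.1475) + (2.5125) + (-11.5025) + (13.5675) = 49.2500
Denominator Σ(x_t−x̄)² = 126.4200
r_2 = 49.2500 / 126.4200 = 0.390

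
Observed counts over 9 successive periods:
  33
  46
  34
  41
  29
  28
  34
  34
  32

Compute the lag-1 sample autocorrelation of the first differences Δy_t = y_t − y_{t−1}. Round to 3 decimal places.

-0.584

First differences Δy: 13, -12, 7, -12, -1, 6, 0, -2
Mean of differences = -0.1250
Numerator Σ(Δy_t−Δȳ)(Δy_{t+1}−Δȳ) = -319.5156
Denominator Σ(Δy_t−Δȳ)² = 546.8750
r_1(Δy) = -319.5156 / 546.8750 = -0.584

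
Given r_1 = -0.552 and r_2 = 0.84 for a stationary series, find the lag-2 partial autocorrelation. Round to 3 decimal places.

0.770

φ_{22} = (r_2 − r_1²) / (1 − r_1²)
r_1² = (-0.552)² = 0.304704
Numerator = 0.84 − 0.3047 = 0.5353; denominator = 1 − 0.3047 = 0.6953
φ_{22} = 0.5353 / 0.6953 = 0.770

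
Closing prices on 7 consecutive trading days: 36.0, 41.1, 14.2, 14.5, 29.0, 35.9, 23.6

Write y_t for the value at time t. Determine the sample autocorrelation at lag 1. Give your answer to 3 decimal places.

Mean ȳ = (36.0 + 41.1 + 14.2 + 14.5 + 29.0 + 35.9 + 23.6)/7 = 27.7571
Σ(y_t−ȳ)(y_{t+1}−ȳ) = (109.9833) + (-180.8910) + (179.7290) + (-16.4767) + (10.1204) + (-33.8510) = 68.6139
Denominator Σ(y_t−ȳ)² = 690.6571
r_1 = 68.6139 / 690.6571 = 0.099

0.099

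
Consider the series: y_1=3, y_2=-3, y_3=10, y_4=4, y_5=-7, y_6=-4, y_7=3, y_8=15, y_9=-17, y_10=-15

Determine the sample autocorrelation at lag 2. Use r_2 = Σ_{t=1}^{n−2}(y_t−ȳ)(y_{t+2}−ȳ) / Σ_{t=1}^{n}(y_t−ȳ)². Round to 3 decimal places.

-0.432

Mean ȳ = (3 − 3 + 10 + 4 − 7 − 4 + 3 + 15 − 17 − 15)/10 = -1.1000
Numerator Σ_{t=1}^{8}(y_t−ȳ)(y_{t+2}−ȳ) = -404.3200
Denominator Σ(y_t−ȳ)² = 934.9000
r_2 = -404.3200 / 934.9000 = -0.432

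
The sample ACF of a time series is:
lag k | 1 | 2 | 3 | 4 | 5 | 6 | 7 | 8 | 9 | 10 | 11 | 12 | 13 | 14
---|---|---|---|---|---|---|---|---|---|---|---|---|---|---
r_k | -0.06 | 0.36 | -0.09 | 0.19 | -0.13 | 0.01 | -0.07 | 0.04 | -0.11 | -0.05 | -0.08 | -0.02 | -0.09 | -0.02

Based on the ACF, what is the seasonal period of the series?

2

The largest autocorrelation is r_2 = 0.36, with a weaker echo at lag 4 (0.19); the remaining lags stay at or below 0.04.
The dominant spike at lag 2 indicates a seasonal period of 2.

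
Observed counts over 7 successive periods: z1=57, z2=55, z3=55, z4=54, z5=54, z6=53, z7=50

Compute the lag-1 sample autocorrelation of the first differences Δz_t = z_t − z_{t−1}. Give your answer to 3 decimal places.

First differences Δz: -2, 0, -1, 0, -1, -3
Mean of differences = -1.1667
Numerator Σ(Δz_t−Δz̄)(Δz_{t+1}−Δz̄) = -0.6944
Denominator Σ(Δz_t−Δz̄)² = 6.8333
r_1(Δz) = -0.6944 / 6.8333 = -0.102

-0.102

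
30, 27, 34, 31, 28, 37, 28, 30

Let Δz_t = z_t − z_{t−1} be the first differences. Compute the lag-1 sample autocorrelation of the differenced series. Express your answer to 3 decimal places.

-0.657

First differences Δz: -3, 7, -3, -3, 9, -9, 2
Mean of differences = 0.0000
Numerator Σ(Δz_t−Δz̄)(Δz_{t+1}−Δz̄) = -159.0000
Denominator Σ(Δz_t−Δz̄)² = 242.0000
r_1(Δz) = -159.0000 / 242.0000 = -0.657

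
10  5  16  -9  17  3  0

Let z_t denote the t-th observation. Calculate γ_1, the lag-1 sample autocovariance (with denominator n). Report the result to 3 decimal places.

-49.143

Mean z̄ = (10 + 5 + 16 − 9 + 17 + 3 + 0)/7 = 6.0000
Σ_{t=1}^{6}(z_t−z̄)(z_{t+1}−z̄) = -344.0000
γ_1 = -344.0000 / 7 = -49.143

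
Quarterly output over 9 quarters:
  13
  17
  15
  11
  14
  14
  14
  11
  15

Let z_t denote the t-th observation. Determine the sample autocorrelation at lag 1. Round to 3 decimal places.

Mean z̄ = (13 + 17 + 15 + 11 + 14 + 14 + 14 + 11 + 15)/9 = 13.7778
Numerator Σ_{t=1}^{8}(z_t−z̄)(z_{t+1}−z̄) = -6.4938
Denominator Σ(z_t−z̄)² = 29.5556
r_1 = -6.4938 / 29.5556 = -0.220

-0.220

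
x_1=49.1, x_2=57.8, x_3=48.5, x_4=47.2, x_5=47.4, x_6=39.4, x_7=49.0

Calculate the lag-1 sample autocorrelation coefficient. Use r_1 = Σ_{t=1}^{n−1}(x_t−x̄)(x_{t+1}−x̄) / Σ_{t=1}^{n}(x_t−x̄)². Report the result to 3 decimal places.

0.070

Mean x̄ = (49.1 + 57.8 + 48.5 + 47.2 + 47.4 + 39.4 + 49.0)/7 = 48.3429
Deviations from mean: 0.7571, 9.4571, 0.1571, -1.1429, -0.9429, -8.9429, 0.6571
Σ(x_t−x̄)(x_{t+1}−x̄) = (7.1604) + (1.4861) + (-0.1796) + (1.0776) + (8.4318) + (-5.8767) = 12.0996
Denominator Σ(x_t−x̄)² = 172.6371
r_1 = 12.0996 / 172.6371 = 0.070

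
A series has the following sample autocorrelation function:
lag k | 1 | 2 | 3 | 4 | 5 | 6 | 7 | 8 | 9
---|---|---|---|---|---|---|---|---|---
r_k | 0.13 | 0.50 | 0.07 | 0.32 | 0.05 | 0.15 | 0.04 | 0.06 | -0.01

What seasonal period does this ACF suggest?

The largest autocorrelation is r_2 = 0.50, with weaker echoes at lags 4 (0.32) and 6 (0.15); the remaining lags stay at or below 0.13.
The dominant spike at lag 2 indicates a seasonal period of 2.

2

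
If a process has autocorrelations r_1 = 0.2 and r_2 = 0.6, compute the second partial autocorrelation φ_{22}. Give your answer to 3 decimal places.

φ_{22} = (r_2 − r_1²) / (1 − r_1²)
r_1² = (0.2)² = 0.04
Numerator = 0.6 − 0.0400 = 0.5600; denominator = 1 − 0.0400 = 0.9600
φ_{22} = 0.5600 / 0.9600 = 0.583

0.583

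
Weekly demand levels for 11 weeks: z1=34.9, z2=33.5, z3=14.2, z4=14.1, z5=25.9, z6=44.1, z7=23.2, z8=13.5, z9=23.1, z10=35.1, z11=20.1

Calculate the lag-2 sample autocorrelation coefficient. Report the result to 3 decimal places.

Mean z̄ = (34.9 + 33.5 + 14.2 + 14.1 + 25.9 + 44.1 + 23.2 + 13.5 + 23.1 + 35.1 + 20.1)/11 = 25.6091
Numerator Σ_{t=1}^{9}(z_t−z̄)(z_{t+2}−z̄) = -732.6183
Denominator Σ(z_t−z̄)² = 1032.3691
r_2 = -732.6183 / 1032.3691 = -0.710

-0.710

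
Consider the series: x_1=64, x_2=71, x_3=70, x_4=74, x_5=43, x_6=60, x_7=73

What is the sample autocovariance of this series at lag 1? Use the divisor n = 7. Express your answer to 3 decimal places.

Mean x̄ = (64 + 71 + 70 + 74 + 43 + 60 + 73)/7 = 65.0000
Σ_{t=1}^{6}(x_t−x̄)(x_{t+1}−x̄) = -59.0000
γ_1 = -59.0000 / 7 = -8.429

-8.429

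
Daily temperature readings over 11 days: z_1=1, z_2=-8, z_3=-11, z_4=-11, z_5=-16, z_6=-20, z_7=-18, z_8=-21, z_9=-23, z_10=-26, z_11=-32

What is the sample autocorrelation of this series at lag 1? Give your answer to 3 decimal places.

0.562

Mean z̄ = (1 − 8 − 11 − 11 − 16 − 20 − 18 − 21 − 23 − 26 − 32)/11 = -16.8182
Numerator Σ_{t=1}^{10}(z_t−z̄)(z_{t+1}−z̄) = 475.1488
Denominator Σ(z_t−z̄)² = 845.6364
r_1 = 475.1488 / 845.6364 = 0.562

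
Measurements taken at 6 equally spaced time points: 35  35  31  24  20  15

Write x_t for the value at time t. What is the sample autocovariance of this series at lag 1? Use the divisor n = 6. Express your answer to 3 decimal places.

31.593

Mean x̄ = (35 + 35 + 31 + 24 + 20 + 15)/6 = 26.6667
Deviations: 8.3333, 8.3333, 4.3333, -2.6667, -6.6667, -11.6667
Σ_{t=1}^{5}(x_t−x̄)(x_{t+1}−x̄) = 189.5556
γ_1 = 189.5556 / 6 = 31.593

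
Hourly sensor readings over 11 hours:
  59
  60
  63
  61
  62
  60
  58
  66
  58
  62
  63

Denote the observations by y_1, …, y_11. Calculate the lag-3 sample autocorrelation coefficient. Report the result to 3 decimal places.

Mean ȳ = (59 + 60 + 63 + 61 + 62 + 60 + 58 + 66 + 58 + 62 + 63)/11 = 61.0909
Numerator Σ_{t=1}^{8}(y_t−ȳ)(y_{t+3}−ȳ) = 11.7934
Denominator Σ(y_t−ȳ)² = 58.9091
r_3 = 11.7934 / 58.9091 = 0.200

0.200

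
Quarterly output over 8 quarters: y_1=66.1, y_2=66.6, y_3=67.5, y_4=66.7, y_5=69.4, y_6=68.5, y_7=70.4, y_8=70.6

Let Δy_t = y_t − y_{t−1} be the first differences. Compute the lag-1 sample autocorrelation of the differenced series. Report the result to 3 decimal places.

First differences Δy: 0.5, 0.9, -0.8, 2.7, -0.9, 1.9, 0.2
Mean of differences = 0.6429
Numerator Σ(Δy_t−Δȳ)(Δy_{t+1}−Δȳ) = -9.0461
Denominator Σ(Δy_t−Δȳ)² = 10.5571
r_1(Δy) = -9.0461 / 10.5571 = -0.857

-0.857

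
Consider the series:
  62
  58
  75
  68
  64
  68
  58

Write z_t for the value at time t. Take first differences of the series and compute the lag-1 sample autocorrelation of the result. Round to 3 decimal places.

-0.432

First differences Δz: -4, 17, -7, -4, 4, -10
Mean of differences = -0.6667
Numerator Σ(Δz_t−Δz̄)(Δz_{t+1}−Δz̄) = -208.7778
Denominator Σ(Δz_t−Δz̄)² = 483.3333
r_1(Δz) = -208.7778 / 483.3333 = -0.432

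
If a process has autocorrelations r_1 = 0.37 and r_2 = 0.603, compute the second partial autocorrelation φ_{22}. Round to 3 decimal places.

φ_{22} = (r_2 − r_1²) / (1 − r_1²)
r_1² = (0.37)² = 0.1369
Numerator = 0.603 − 0.1369 = 0.4661; denominator = 1 − 0.1369 = 0.8631
φ_{22} = 0.4661 / 0.8631 = 0.540

0.540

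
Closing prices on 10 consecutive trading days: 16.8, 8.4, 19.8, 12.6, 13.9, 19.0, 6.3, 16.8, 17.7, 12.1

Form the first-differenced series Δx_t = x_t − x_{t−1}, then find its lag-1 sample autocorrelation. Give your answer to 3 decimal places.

-0.636

First differences Δx: -8.4, 11.4, -7.2, 1.3, 5.1, -12.7, 10.5, 0.9, -5.6
Mean of differences = -0.5222
Numerator Σ(Δx_t−Δx̄)(Δx_{t+1}−Δx̄) = -369.6960
Denominator Σ(Δx_t−Δx̄)² = 581.3156
r_1(Δx) = -369.6960 / 581.3156 = -0.636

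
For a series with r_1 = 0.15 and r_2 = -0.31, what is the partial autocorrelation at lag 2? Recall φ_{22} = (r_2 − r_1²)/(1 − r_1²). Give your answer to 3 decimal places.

-0.340

φ_{22} = (r_2 − r_1²) / (1 − r_1²)
r_1² = (0.15)² = 0.0225
Numerator = -0.31 − 0.0225 = -0.3325; denominator = 1 − 0.0225 = 0.9775
φ_{22} = -0.3325 / 0.9775 = -0.340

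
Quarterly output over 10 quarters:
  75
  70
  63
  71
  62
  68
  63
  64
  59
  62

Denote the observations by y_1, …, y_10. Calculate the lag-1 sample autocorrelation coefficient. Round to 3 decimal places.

0.090

Mean ȳ = (75 + 70 + 63 + 71 + 62 + 68 + 63 + 64 + 59 + 62)/10 = 65.7000
Numerator Σ_{t=1}^{9}(y_t−ȳ)(y_{t+1}−ȳ) = 20.5100
Denominator Σ(y_t−ȳ)² = 228.1000
r_1 = 20.5100 / 228.1000 = 0.090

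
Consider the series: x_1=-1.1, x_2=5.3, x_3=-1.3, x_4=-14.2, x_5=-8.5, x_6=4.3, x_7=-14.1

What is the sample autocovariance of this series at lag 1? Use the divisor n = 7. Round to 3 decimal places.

-7.073

Mean x̄ = (-1.1 + 5.3 − 1.3 − 14.2 − 8.5 + 4.3 − 14.1)/7 = -4.2286
Σ_{t=1}^{6}(x_t−x̄)(x_{t+1}−x̄) = -49.5122
γ_1 = -49.5122 / 7 = -7.073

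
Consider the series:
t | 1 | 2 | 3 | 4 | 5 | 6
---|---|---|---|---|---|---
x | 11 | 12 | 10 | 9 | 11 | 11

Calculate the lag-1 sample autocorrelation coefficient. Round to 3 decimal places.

Mean x̄ = (11 + 12 + 10 + 9 + 11 + 11)/6 = 10.6667
Deviations from mean: 0.3333, 1.3333, -0.6667, -1.6667, 0.3333, 0.3333
Σ(x_t−x̄)(x_{t+1}−x̄) = (0.4444) + (-0.8889) + (1.1111) + (-0.5556) + (0.1111) = 0.2222
Denominator Σ(x_t−x̄)² = 5.3333
r_1 = 0.2222 / 5.3333 = 0.042

0.042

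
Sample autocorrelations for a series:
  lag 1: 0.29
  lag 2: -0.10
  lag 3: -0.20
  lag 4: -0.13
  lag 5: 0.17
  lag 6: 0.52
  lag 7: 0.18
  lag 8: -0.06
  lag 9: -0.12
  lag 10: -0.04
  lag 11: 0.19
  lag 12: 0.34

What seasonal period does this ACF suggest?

The largest autocorrelation is r_6 = 0.52, with a weaker echo at lag 12 (0.34); the remaining lags stay at or below 0.29.
The dominant spike at lag 6 indicates a seasonal period of 6.

6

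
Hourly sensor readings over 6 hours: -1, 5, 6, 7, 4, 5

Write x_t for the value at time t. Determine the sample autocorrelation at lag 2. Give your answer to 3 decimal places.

-0.150

Mean x̄ = (-1 + 5 + 6 + 7 + 4 + 5)/6 = 4.3333
Deviations from mean: -5.3333, 0.6667, 1.6667, 2.6667, -0.3333, 0.6667
Σ(x_t−x̄)(x_{t+2}−x̄) = (-8.8889) + (1.7778) + (-0.5556) + (1.7778) = -5.8889
Denominator Σ(x_t−x̄)² = 39.3333
r_2 = -5.8889 / 39.3333 = -0.150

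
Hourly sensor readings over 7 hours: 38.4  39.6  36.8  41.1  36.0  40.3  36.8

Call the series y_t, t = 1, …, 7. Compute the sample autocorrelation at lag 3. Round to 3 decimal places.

-0.445

Mean ȳ = (38.4 + 39.6 + 36.8 + 41.1 + 36.0 + 40.3 + 36.8)/7 = 38.4286
Deviations from mean: -0.0286, 1.1714, -1.6286, 2.6714, -2.4286, 1.8714, -1.6286
Σ(y_t−ȳ)(y_{t+3}−ȳ) = (-0.0763) + (-2.8449) + (-3.0478) + (-4.3506) = -10.3196
Denominator Σ(y_t−ȳ)² = 23.2143
r_3 = -10.3196 / 23.2143 = -0.445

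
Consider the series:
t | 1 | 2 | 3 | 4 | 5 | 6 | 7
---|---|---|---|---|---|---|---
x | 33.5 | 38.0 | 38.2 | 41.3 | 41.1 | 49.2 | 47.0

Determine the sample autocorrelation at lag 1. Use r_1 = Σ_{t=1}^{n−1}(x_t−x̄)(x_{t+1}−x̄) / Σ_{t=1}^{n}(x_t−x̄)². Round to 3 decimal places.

Mean x̄ = (33.5 + 38.0 + 38.2 + 41.3 + 41.1 + 49.2 + 47.0)/7 = 41.1857
Deviations from mean: -7.6857, -3.1857, -2.9857, 0.1143, -0.0857, 8.0143, 5.8143
Numerator Σ_{t=1}^{6}(x_t−x̄)(x_{t+1}−x̄) = 79.5555
Denominator Σ(x_t−x̄)² = 176.1886
r_1 = 79.5555 / 176.1886 = 0.452

0.452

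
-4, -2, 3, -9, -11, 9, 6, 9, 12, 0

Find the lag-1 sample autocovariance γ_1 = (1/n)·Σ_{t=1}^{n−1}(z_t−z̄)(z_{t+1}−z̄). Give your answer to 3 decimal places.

Mean z̄ = (-4 − 2 + 3 − 9 − 11 + 9 + 6 + 9 + 12 + 0)/10 = 1.3000
Σ_{t=1}^{9}(z_t−z̄)(z_{t+1}−z̄) = 167.2100
γ_1 = 167.2100 / 10 = 16.721

16.721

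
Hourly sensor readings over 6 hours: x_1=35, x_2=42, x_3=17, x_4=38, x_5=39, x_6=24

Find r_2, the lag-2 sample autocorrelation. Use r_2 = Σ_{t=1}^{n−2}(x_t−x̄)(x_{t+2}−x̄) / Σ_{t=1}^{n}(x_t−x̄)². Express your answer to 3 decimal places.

Mean x̄ = (35 + 42 + 17 + 38 + 39 + 24)/6 = 32.5000
Deviations from mean: 2.5000, 9.5000, -15.5000, 5.5000, 6.5000, -8.5000
Numerator Σ_{t=1}^{4}(x_t−x̄)(x_{t+2}−x̄) = -134.0000
Denominator Σ(x_t−x̄)² = 481.5000
r_2 = -134.0000 / 481.5000 = -0.278

-0.278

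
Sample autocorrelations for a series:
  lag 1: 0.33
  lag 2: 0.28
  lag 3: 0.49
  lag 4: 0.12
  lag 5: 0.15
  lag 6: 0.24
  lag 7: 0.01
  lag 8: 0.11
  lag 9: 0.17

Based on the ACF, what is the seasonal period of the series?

The largest autocorrelation is r_3 = 0.49; the remaining lags stay at or below 0.33. The elevated value at lag 1 (0.33), dropping to 0.28 at lag 2, reflects decaying short-term dependence rather than seasonality.
The dominant spike at lag 3 indicates a seasonal period of 3.

3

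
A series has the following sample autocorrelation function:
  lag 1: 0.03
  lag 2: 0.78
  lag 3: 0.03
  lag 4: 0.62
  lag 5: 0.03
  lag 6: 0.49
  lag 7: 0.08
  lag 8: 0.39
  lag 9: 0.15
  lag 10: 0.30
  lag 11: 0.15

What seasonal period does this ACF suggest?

The largest autocorrelation is r_2 = 0.78, with weaker echoes at lags 4 (0.62), 6 (0.49), 8 (0.39) and 10 (0.30); the remaining lags stay at or below 0.15.
The dominant spike at lag 2 indicates a seasonal period of 2.

2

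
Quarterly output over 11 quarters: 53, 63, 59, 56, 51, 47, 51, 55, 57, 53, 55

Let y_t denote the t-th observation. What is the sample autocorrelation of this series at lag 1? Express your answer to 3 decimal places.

Mean ȳ = (53 + 63 + 59 + 56 + 51 + 47 + 51 + 55 + 57 + 53 + 55)/11 = 54.5455
Numerator Σ_{t=1}^{10}(y_t−ȳ)(y_{t+1}−ȳ) = 74.4298
Denominator Σ(y_t−ȳ)² = 186.7273
r_1 = 74.4298 / 186.7273 = 0.399

0.399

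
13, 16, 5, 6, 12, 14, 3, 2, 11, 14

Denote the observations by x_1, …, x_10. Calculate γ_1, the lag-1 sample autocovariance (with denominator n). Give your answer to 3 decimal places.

Mean x̄ = (13 + 16 + 5 + 6 + 12 + 14 + 3 + 2 + 11 + 14)/10 = 9.6000
Σ_{t=1}^{9}(x_t−x̄)(x_{t+1}−x̄) = 27.4400
γ_1 = 27.4400 / 10 = 2.744

2.744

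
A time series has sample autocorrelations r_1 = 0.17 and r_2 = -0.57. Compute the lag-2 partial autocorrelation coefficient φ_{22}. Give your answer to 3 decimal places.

φ_{22} = (r_2 − r_1²) / (1 − r_1²)
r_1² = (0.17)² = 0.0289
Numerator = -0.57 − 0.0289 = -0.5989; denominator = 1 − 0.0289 = 0.9711
φ_{22} = -0.5989 / 0.9711 = -0.617

-0.617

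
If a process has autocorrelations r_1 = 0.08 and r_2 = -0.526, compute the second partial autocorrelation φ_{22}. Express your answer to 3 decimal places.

-0.536

φ_{22} = (r_2 − r_1²) / (1 − r_1²)
r_1² = (0.08)² = 0.0064
Numerator = -0.526 − 0.0064 = -0.5324; denominator = 1 − 0.0064 = 0.9936
φ_{22} = -0.5324 / 0.9936 = -0.536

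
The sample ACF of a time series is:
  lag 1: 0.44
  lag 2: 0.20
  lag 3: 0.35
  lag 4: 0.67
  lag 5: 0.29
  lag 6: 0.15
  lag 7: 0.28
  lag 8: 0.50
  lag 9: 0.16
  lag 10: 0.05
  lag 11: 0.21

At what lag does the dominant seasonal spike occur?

The largest autocorrelation is r_4 = 0.67, with a weaker echo at lag 8 (0.50); the remaining lags stay at or below 0.44. The elevated value at lag 1 (0.44), dropping to 0.20 at lag 2, reflects decaying short-term dependence rather than seasonality.
The dominant spike at lag 4 indicates a seasonal period of 4.

4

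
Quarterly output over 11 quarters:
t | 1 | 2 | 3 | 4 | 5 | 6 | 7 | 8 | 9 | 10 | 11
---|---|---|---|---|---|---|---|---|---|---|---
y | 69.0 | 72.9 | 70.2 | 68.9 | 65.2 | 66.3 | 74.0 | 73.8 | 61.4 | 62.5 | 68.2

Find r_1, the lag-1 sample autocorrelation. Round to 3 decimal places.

Mean ȳ = (69.0 + 72.9 + 70.2 + 68.9 + 65.2 + 66.3 + 74.0 + 73.8 + 61.4 + 62.5 + 68.2)/11 = 68.4000
Numerator Σ_{t=1}^{10}(y_t−ȳ)(y_{t+1}−ȳ) = 39.9800
Denominator Σ(y_t−ȳ)² = 183.1200
r_1 = 39.9800 / 183.1200 = 0.218

0.218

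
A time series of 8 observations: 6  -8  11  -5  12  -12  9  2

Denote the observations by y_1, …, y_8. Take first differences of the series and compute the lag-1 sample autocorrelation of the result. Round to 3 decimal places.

-0.873

First differences Δy: -14, 19, -16, 17, -24, 21, -7
Mean of differences = -0.5714
Numerator Σ(Δy_t−Δȳ)(Δy_{t+1}−Δȳ) = -1891.6122
Denominator Σ(Δy_t−Δȳ)² = 2165.7143
r_1(Δy) = -1891.6122 / 2165.7143 = -0.873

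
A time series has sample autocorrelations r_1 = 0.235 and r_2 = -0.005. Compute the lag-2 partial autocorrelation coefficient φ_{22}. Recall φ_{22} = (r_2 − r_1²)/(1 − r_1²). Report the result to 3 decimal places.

-0.064

φ_{22} = (r_2 − r_1²) / (1 − r_1²)
r_1² = (0.235)² = 0.055225
Numerator = -0.005 − 0.0552 = -0.0602; denominator = 1 − 0.0552 = 0.9448
φ_{22} = -0.0602 / 0.9448 = -0.064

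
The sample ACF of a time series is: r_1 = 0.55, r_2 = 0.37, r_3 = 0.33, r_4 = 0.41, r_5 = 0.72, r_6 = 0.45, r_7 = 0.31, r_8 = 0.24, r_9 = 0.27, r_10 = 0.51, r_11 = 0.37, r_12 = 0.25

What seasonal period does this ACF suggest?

5

The largest autocorrelation is r_5 = 0.72; the remaining lags stay at or below 0.55. The elevated value at lag 1 (0.55), dropping to 0.37 at lag 2, reflects decaying short-term dependence rather than seasonality.
The dominant spike at lag 5 indicates a seasonal period of 5.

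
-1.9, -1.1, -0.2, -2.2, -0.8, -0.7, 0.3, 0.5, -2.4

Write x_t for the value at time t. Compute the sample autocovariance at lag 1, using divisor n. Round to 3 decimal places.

Mean x̄ = (-1.9 − 1.1 − 0.2 − 2.2 − 0.8 − 0.7 + 0.3 + 0.5 − 2.4)/9 = -0.9444
Σ_{t=1}^{8}(x_t−x̄)(x_{t+1}−x̄) = -1.0486
γ_1 = -1.0486 / 9 = -0.117

-0.117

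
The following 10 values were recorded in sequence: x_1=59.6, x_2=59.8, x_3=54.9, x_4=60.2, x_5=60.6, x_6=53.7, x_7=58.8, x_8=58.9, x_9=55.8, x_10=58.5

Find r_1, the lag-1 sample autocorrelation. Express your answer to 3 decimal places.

Mean x̄ = (59.6 + 59.8 + 54.9 + 60.2 + 60.6 + 53.7 + 58.8 + 58.9 + 55.8 + 58.5)/10 = 58.0800
Numerator Σ_{t=1}^{9}(x_t−x̄)(x_{t+1}−x̄) = -20.6824
Denominator Σ(x_t−x̄)² = 51.9760
r_1 = -20.6824 / 51.9760 = -0.398

-0.398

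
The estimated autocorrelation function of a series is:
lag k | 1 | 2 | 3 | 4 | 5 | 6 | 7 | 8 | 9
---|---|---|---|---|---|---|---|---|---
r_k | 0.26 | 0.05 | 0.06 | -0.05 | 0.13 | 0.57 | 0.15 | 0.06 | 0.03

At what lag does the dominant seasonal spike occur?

The largest autocorrelation is r_6 = 0.57; the remaining lags stay at or below 0.26. The elevated value at lag 1 (0.26), dropping to 0.05 at lag 2, reflects decaying short-term dependence rather than seasonality.
The dominant spike at lag 6 indicates a seasonal period of 6.

6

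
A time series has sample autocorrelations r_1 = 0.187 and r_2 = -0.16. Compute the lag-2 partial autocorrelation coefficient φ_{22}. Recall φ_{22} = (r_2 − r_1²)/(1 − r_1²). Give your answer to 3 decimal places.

φ_{22} = (r_2 − r_1²) / (1 − r_1²)
r_1² = (0.187)² = 0.034969
Numerator = -0.16 − 0.0350 = -0.1950; denominator = 1 − 0.0350 = 0.9650
φ_{22} = -0.1950 / 0.9650 = -0.202

-0.202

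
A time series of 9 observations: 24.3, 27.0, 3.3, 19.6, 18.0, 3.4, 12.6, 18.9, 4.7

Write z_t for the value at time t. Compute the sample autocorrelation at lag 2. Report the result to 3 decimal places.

Mean z̄ = (24.3 + 27.0 + 3.3 + 19.6 + 18.0 + 3.4 + 12.6 + 18.9 + 4.7)/9 = 14.6444
Σ(z_t−z̄)(z_{t+2}−z̄) = (-109.5369) + (61.2286) + (-38.0669) + (-55.7225) + (-6.8602) + (-47.8514) + (20.3309) = -176.4784
Denominator Σ(z_t−z̄)² = 658.0222
r_2 = -176.4784 / 658.0222 = -0.268

-0.268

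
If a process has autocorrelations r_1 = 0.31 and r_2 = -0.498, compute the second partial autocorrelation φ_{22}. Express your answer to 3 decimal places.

-0.657

φ_{22} = (r_2 − r_1²) / (1 − r_1²)
r_1² = (0.31)² = 0.0961
Numerator = -0.498 − 0.0961 = -0.5941; denominator = 1 − 0.0961 = 0.9039
φ_{22} = -0.5941 / 0.9039 = -0.657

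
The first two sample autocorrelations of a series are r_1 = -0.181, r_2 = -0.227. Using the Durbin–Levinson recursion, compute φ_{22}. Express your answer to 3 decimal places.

-0.269

φ_{22} = (r_2 − r_1²) / (1 − r_1²)
r_1² = (-0.181)² = 0.032761
Numerator = -0.227 − 0.0328 = -0.2598; denominator = 1 − 0.0328 = 0.9672
φ_{22} = -0.2598 / 0.9672 = -0.269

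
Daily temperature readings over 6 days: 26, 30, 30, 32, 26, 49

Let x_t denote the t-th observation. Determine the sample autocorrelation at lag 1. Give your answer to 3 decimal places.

-0.229

Mean x̄ = (26 + 30 + 30 + 32 + 26 + 49)/6 = 32.1667
Numerator Σ_{t=1}^{5}(x_t−x̄)(x_{t+1}−x̄) = -84.3611
Denominator Σ(x_t−x̄)² = 368.8333
r_1 = -84.3611 / 368.8333 = -0.229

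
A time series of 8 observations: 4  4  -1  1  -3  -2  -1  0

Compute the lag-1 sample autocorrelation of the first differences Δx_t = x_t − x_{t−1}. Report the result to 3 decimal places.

First differences Δx: 0, -5, 2, -4, 1, 1, 1
Mean of differences = -0.5714
Numerator Σ(Δx_t−Δx̄)(Δx_{t+1}−Δx̄) = -23.1837
Denominator Σ(Δx_t−Δx̄)² = 45.7143
r_1(Δx) = -23.1837 / 45.7143 = -0.507

-0.507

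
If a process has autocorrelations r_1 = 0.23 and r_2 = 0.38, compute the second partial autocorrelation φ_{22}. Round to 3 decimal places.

0.345

φ_{22} = (r_2 − r_1²) / (1 − r_1²)
r_1² = (0.23)² = 0.0529
Numerator = 0.38 − 0.0529 = 0.3271; denominator = 1 − 0.0529 = 0.9471
φ_{22} = 0.3271 / 0.9471 = 0.345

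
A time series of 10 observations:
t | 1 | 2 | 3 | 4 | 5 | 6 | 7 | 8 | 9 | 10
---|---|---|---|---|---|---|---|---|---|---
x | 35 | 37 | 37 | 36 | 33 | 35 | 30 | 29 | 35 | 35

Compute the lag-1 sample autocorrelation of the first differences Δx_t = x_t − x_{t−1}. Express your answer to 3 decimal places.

First differences Δx: 2, 0, -1, -3, 2, -5, -1, 6, 0
Mean of differences = 0.0000
Numerator Σ(Δx_t−Δx̄)(Δx_{t+1}−Δx̄) = -14.0000
Denominator Σ(Δx_t−Δx̄)² = 80.0000
r_1(Δx) = -14.0000 / 80.0000 = -0.175

-0.175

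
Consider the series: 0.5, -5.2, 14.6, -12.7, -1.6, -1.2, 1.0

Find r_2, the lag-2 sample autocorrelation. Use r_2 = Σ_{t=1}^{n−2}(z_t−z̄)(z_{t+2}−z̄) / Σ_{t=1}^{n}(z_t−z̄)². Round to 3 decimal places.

0.156

Mean z̄ = (0.5 − 5.2 + 14.6 − 12.7 − 1.6 − 1.2 + 1.0)/7 = -0.6571
Deviations from mean: 1.1571, -4.5429, 15.2571, -12.0429, -0.9429, -0.5429, 1.6571
Σ(z_t−z̄)(z_{t+2}−z̄) = (17.6547) + (54.7090) + (-14.3853) + (6.5376) + (-1.5624) = 62.9535
Denominator Σ(z_t−z̄)² = 403.7171
r_2 = 62.9535 / 403.7171 = 0.156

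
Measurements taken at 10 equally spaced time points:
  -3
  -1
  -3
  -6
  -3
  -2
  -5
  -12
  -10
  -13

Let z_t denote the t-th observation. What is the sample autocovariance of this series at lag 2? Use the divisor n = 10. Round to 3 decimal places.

Mean z̄ = (-3 − 1 − 3 − 6 − 3 − 2 − 5 − 12 − 10 − 13)/10 = -5.8000
Σ_{t=1}^{8}(z_t−z̄)(z_{t+2}−z̄) = 33.9200
γ_2 = 33.9200 / 10 = 3.392

3.392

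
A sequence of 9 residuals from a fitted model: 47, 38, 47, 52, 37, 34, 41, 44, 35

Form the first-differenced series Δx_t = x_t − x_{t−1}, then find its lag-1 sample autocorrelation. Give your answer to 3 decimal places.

First differences Δx: -9, 9, 5, -15, -3, 7, 3, -9
Mean of differences = -1.5000
Numerator Σ(Δx_t−Δx̄)(Δx_{t+1}−Δx̄) = -86.2500
Denominator Σ(Δx_t−Δx̄)² = 542.0000
r_1(Δx) = -86.2500 / 542.0000 = -0.159

-0.159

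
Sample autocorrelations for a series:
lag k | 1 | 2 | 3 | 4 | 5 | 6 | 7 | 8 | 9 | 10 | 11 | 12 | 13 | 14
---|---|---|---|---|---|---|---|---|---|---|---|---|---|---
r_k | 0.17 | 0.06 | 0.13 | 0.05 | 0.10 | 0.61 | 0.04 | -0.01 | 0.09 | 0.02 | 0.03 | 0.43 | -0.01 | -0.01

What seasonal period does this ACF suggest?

6

The largest autocorrelation is r_6 = 0.61, with a weaker echo at lag 12 (0.43); the remaining lags stay at or below 0.17.
The dominant spike at lag 6 indicates a seasonal period of 6.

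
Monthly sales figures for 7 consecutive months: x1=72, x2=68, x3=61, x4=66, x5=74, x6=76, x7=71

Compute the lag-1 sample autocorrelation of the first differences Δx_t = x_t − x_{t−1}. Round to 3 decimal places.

0.220

First differences Δx: -4, -7, 5, 8, 2, -5
Mean of differences = -0.1667
Numerator Σ(Δx_t−Δx̄)(Δx_{t+1}−Δx̄) = 40.3056
Denominator Σ(Δx_t−Δx̄)² = 182.8333
r_1(Δx) = 40.3056 / 182.8333 = 0.220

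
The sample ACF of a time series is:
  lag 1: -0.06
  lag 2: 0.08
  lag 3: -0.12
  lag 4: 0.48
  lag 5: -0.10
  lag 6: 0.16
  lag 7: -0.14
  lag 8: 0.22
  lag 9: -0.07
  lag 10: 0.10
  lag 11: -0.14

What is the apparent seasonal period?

The largest autocorrelation is r_4 = 0.48, with a weaker echo at lag 8 (0.22); the remaining lags stay at or below 0.16.
The dominant spike at lag 4 indicates a seasonal period of 4.

4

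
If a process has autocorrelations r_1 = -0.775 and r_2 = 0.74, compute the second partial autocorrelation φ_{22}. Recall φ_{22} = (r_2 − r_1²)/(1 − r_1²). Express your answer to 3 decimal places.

φ_{22} = (r_2 − r_1²) / (1 − r_1²)
r_1² = (-0.775)² = 0.600625
Numerator = 0.74 − 0.6006 = 0.1394; denominator = 1 − 0.6006 = 0.3994
φ_{22} = 0.1394 / 0.3994 = 0.349

0.349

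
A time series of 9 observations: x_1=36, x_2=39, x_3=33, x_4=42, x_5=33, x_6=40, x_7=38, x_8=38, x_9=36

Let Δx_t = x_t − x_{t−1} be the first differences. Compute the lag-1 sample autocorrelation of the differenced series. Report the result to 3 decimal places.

First differences Δx: 3, -6, 9, -9, 7, -2, 0, -2
Mean of differences = 0.0000
Numerator Σ(Δx_t−Δx̄)(Δx_{t+1}−Δx̄) = -230.0000
Denominator Σ(Δx_t−Δx̄)² = 264.0000
r_1(Δx) = -230.0000 / 264.0000 = -0.871

-0.871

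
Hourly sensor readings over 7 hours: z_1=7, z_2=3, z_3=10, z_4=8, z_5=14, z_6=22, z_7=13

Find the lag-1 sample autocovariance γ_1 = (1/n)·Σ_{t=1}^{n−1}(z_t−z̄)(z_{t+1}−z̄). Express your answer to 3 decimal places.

Mean z̄ = (7 + 3 + 10 + 8 + 14 + 22 + 13)/7 = 11.0000
Deviations: -4.0000, -8.0000, -1.0000, -3.0000, 3.0000, 11.0000, 2.0000
Σ_{t=1}^{6}(z_t−z̄)(z_{t+1}−z̄) = 89.0000
γ_1 = 89.0000 / 7 = 12.714

12.714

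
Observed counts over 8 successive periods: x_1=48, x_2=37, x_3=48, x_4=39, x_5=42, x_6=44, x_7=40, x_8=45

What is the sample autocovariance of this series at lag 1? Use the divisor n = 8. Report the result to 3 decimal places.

-10.877

Mean x̄ = (48 + 37 + 48 + 39 + 42 + 44 + 40 + 45)/8 = 42.8750
Σ_{t=1}^{7}(x_t−x̄)(x_{t+1}−x̄) = -87.0156
γ_1 = -87.0156 / 8 = -10.877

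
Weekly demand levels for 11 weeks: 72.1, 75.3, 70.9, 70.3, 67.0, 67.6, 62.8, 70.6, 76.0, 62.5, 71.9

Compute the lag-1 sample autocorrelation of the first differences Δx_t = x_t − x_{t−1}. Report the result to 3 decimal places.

First differences Δx: 3.2, -4.4, -0.6, -3.3, 0.6, -4.8, 7.8, 5.4, -13.5, 9.4
Mean of differences = -0.0200
Numerator Σ(Δx_t−Δx̄)(Δx_{t+1}−Δx̄) = -209.6964
Denominator Σ(Δx_t−Δx̄)² = 424.8560
r_1(Δx) = -209.6964 / 424.8560 = -0.494

-0.494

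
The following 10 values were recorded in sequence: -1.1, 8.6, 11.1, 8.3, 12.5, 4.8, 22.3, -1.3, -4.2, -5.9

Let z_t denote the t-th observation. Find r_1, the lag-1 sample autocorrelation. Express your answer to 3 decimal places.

0.112

Mean z̄ = (-1.1 + 8.6 + 11.1 + 8.3 + 12.5 + 4.8 + 22.3 − 1.3 − 4.2 − 5.9)/10 = 5.5100
Numerator Σ_{t=1}^{9}(z_t−z̄)(z_{t+1}−z̄) = 77.6389
Denominator Σ(z_t−z̄)² = 694.3890
r_1 = 77.6389 / 694.3890 = 0.112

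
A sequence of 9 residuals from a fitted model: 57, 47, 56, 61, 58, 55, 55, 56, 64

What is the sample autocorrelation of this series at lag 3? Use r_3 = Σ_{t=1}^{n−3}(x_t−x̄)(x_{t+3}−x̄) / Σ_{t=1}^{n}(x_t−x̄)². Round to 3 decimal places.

Mean x̄ = (57 + 47 + 56 + 61 + 58 + 55 + 55 + 56 + 64)/9 = 56.5556
Σ(x_t−x̄)(x_{t+3}−x̄) = (1.9753) + (-13.8025) + (0.8642) + (-6.9136) + (-0.8025) + (-11.5802) = -30.2593
Denominator Σ(x_t−x̄)² = 174.2222
r_3 = -30.2593 / 174.2222 = -0.174

-0.174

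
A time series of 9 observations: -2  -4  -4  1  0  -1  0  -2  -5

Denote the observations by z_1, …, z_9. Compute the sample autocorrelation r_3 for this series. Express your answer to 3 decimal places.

-0.106

Mean z̄ = (-2 − 4 − 4 + 1 + 0 − 1 + 0 − 2 − 5)/9 = -1.8889
Numerator Σ_{t=1}^{6}(z_t−z̄)(z_{t+3}−z̄) = -3.7037
Denominator Σ(z_t−z̄)² = 34.8889
r_3 = -3.7037 / 34.8889 = -0.106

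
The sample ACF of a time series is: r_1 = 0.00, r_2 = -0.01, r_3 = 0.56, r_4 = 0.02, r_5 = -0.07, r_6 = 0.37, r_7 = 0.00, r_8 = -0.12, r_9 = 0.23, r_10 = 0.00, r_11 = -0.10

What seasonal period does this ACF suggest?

The largest autocorrelation is r_3 = 0.56, with weaker echoes at lags 6 (0.37) and 9 (0.23); the remaining lags stay at or below 0.02.
The dominant spike at lag 3 indicates a seasonal period of 3.

3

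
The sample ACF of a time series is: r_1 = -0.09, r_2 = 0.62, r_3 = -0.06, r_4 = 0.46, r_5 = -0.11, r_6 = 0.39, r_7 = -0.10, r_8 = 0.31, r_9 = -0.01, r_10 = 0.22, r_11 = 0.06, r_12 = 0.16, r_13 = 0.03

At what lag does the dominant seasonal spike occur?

The largest autocorrelation is r_2 = 0.62, with weaker echoes at lags 4 (0.46), 6 (0.39), 8 (0.31), 10 (0.22) and 12 (0.16); the remaining lags stay at or below 0.06.
The dominant spike at lag 2 indicates a seasonal period of 2.

2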